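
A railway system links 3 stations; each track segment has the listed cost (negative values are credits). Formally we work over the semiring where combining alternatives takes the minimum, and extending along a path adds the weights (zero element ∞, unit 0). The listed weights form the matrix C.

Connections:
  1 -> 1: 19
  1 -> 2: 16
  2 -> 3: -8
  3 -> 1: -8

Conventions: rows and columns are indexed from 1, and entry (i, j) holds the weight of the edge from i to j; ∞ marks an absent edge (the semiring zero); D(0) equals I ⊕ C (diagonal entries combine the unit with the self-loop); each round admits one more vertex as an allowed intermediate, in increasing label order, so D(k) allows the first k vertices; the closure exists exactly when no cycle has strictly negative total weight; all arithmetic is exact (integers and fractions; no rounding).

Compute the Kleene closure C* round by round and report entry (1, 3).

D(0):
  [0, 16, ∞]
  [∞, 0, -8]
  [-8, ∞, 0]
D(1):
  [0, 16, ∞]
  [∞, 0, -8]
  [-8, 8, 0]
D(2):
  [0, 16, 8]
  [∞, 0, -8]
  [-8, 8, 0]
D(3):
  [0, 16, 8]
  [-16, 0, -8]
  [-8, 8, 0]
Answer: C*[1][3] = 8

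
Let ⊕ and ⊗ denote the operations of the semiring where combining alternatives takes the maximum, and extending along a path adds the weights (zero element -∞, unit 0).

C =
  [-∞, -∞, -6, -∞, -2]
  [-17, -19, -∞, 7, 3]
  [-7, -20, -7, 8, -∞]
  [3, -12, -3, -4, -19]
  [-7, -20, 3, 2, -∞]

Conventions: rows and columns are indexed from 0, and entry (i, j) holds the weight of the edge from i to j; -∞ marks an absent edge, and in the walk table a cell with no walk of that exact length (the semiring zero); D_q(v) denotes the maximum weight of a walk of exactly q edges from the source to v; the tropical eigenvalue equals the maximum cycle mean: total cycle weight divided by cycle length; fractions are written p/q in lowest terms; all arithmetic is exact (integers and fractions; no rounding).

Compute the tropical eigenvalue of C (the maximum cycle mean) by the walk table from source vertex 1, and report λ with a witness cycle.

q=0: [-∞, 0, -∞, -∞, -∞]
q=1: [-17, -19, -∞, 7, 3]
q=2: [10, -5, 6, 5, -12]
q=3: [8, -7, 4, 14, 8]
q=4: [17, 2, 11, 12, 6]
q=5: [15, 0, 11, 19, 15]
Optimal cycle mean attained by: cycle 0->4->2->3->0, total (-2) + 3 + 8 + 3, length 4.
Answer: λ = 3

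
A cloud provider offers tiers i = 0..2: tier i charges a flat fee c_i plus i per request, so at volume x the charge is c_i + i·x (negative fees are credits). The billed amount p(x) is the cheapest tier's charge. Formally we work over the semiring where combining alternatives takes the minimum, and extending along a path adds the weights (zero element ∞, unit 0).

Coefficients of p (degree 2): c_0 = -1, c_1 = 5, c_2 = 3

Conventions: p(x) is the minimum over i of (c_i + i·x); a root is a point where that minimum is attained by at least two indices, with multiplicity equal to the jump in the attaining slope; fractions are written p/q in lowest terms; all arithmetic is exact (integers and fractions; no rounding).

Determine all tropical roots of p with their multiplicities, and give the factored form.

hull edge (i=0, c=-1) to (i=2, c=3): slope 2, span 2
Factored form: p(x) = 3 ⊗ (x ⊕ (-2)) ⊗ (x ⊕ (-2))
Answer: roots = -2 (mult 2)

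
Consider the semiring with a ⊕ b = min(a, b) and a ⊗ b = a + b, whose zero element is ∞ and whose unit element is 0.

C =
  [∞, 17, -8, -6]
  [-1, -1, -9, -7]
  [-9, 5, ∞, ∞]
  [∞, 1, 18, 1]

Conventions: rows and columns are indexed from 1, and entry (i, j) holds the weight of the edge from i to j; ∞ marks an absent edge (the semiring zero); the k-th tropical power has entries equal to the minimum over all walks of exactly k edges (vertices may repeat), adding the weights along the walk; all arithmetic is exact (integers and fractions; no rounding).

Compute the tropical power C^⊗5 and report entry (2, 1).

C^⊗2:
  [-17, -5, 8, -5]
  [-18, -6, -10, -8]
  [4, 4, -17, -15]
  [0, 0, -8, -6]
C^⊗3:
  [-6, -6, -25, -23]
  [-19, -7, -26, -24]
  [-26, -14, -5, -14]
  [-17, -5, -9, -7]
C^⊗4:
  [-34, -22, -15, -22]
  [-35, -23, -27, -25]
  [-15, -15, -34, -32]
  [-18, -6, -25, -23]
C^⊗5:
  [-24, -23, -42, -40]
  [-36, -24, -43, -41]
  [-43, -31, -24, -31]
  [-34, -22, -26, -24]
Key observation: the optimum is the walk 2->2->3->1->3->1, with weight (-1) + (-9) + (-9) + (-8) + (-9) = -36.
Optimal value attained by: walk 2->2->3->1->3->1.
Answer: (C^⊗5)[2][1] = -36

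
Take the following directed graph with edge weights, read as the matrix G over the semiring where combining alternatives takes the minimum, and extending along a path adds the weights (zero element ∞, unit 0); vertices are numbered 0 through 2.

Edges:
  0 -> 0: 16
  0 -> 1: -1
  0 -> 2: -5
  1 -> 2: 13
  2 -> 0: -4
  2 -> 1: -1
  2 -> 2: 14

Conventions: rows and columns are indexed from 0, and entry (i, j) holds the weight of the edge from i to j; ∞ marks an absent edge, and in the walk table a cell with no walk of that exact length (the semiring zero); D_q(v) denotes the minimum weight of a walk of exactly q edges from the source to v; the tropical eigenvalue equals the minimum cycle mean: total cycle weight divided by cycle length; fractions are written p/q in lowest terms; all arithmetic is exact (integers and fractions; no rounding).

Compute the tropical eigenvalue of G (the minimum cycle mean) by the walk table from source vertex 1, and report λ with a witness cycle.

q=0: [∞, 0, ∞]
q=1: [∞, ∞, 13]
q=2: [9, 12, 27]
q=3: [23, 8, 4]
Optimal cycle mean attained by: cycle 0->2->0, total (-5) + (-4), length 2.
Answer: λ = -9/2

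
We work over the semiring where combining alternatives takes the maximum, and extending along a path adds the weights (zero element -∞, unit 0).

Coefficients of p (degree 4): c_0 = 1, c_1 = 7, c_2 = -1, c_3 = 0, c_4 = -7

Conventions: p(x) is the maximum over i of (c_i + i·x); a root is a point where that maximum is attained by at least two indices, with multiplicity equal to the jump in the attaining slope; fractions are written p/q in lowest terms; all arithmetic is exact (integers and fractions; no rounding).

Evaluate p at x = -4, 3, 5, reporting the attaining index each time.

p(-4) = max(1+0·(-4)=1, 7+1·(-4)=3, -1+2·(-4)=-9, 0+3·(-4)=-12, -7+4·(-4)=-23) = 3 (attained by i=1)
p(3) = max(1+0·3=1, 7+1·3=10, -1+2·3=5, 0+3·3=9, -7+4·3=5) = 10 (attained by i=1)
p(5) = max(1+0·5=1, 7+1·5=12, -1+2·5=9, 0+3·5=15, -7+4·5=13) = 15 (attained by i=3)
Answer: p(-4) = 3; p(3) = 10; p(5) = 15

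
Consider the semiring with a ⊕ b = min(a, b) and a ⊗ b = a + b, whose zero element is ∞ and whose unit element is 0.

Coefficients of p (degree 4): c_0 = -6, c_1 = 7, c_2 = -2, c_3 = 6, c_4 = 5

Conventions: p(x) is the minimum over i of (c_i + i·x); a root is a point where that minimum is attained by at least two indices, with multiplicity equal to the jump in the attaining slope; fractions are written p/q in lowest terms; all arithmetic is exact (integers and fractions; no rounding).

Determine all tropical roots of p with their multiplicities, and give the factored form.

hull edge (i=0, c=-6) to (i=2, c=-2): slope 2, span 2
hull edge (i=2, c=-2) to (i=4, c=5): slope 7/2, span 2
Factored form: p(x) = 5 ⊗ (x ⊕ (-7/2)) ⊗ (x ⊕ (-7/2)) ⊗ (x ⊕ (-2)) ⊗ (x ⊕ (-2))
Answer: roots = -7/2 (mult 2), -2 (mult 2)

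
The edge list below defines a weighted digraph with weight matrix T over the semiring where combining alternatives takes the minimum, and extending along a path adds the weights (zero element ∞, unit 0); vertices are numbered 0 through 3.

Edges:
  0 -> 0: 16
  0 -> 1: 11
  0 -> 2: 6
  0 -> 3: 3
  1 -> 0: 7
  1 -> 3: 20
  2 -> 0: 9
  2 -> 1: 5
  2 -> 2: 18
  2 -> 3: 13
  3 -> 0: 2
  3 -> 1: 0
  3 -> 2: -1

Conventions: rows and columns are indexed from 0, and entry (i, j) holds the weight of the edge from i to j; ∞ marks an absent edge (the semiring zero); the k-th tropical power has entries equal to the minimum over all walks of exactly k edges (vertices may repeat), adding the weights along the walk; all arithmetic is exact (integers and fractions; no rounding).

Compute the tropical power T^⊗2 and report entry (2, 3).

T^⊗2:
  [5, 3, 2, 19]
  [22, 18, 13, 10]
  [12, 13, 12, 12]
  [7, 4, 8, 5]
Key observation: the optimum is the walk 2->0->3, with weight 9 + 3 = 12.
Optimal value attained by: walk 2->0->3.
Answer: (T^⊗2)[2][3] = 12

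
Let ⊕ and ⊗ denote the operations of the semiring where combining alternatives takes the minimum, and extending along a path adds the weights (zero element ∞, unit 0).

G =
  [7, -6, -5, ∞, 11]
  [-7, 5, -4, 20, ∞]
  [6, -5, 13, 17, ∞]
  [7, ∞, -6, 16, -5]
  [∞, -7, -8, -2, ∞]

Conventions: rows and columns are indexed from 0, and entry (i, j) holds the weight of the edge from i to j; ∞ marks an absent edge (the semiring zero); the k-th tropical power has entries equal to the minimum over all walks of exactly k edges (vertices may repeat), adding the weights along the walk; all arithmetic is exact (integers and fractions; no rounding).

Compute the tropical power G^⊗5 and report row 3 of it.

G^⊗2:
  [-13, -10, -10, 9, 18]
  [-2, -13, -12, 13, 4]
  [-12, 0, -9, 15, 12]
  [0, -12, -13, -7, 11]
  [-14, -13, -11, 9, -7]
G^⊗3:
  [-17, -19, -18, 7, -2]
  [-20, -17, -17, 2, 8]
  [-7, -18, -17, 8, -1]
  [-19, -18, -16, 4, -12]
  [-20, -20, -19, -9, -3]
G^⊗4:
  [-26, -23, -23, -4, -6]
  [-24, -26, -25, 0, -9]
  [-25, -22, -22, -3, 3]
  [-25, -25, -24, -14, -8]
  [-27, -26, -25, -5, -14]
G^⊗5:
  [-30, -32, -31, -8, -15]
  [-33, -30, -30, -11, -13]
  [-29, -31, -30, -5, -14]
  [-32, -31, -30, -10, -19]
  [-33, -33, -32, -16, -16]
Answer: row 3 of G^⊗5 = [-32, -31, -30, -10, -19]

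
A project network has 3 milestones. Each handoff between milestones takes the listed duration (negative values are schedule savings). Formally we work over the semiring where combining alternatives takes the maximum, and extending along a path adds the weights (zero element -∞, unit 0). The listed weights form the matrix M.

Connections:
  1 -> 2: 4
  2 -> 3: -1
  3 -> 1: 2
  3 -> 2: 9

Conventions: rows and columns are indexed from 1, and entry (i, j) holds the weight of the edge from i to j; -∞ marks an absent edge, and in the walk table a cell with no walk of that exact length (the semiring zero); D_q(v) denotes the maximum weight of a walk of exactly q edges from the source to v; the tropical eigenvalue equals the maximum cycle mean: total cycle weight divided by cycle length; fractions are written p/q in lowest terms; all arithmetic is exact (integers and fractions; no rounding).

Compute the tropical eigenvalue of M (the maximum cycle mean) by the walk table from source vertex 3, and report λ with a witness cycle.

q=0: [-∞, -∞, 0]
q=1: [2, 9, -∞]
q=2: [-∞, 6, 8]
q=3: [10, 17, 5]
Optimal cycle mean attained by: cycle 2->3->2, total (-1) + 9, length 2.
Answer: λ = 4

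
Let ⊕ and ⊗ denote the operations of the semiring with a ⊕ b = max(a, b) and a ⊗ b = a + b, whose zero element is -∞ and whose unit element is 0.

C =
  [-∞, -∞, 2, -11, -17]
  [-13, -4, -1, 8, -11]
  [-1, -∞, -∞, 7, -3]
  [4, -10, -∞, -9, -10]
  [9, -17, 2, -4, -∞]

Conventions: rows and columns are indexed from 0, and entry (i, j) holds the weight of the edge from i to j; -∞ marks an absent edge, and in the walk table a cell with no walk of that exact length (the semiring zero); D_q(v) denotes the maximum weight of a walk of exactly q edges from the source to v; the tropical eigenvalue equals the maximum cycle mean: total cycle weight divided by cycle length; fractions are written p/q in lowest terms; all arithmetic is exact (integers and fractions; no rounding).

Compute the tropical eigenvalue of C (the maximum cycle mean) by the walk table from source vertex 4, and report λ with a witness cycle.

q=0: [-∞, -∞, -∞, -∞, 0]
q=1: [9, -17, 2, -4, -∞]
q=2: [1, -14, 11, 9, -1]
q=3: [13, -1, 3, 18, 8]
q=4: [22, 8, 15, 10, 8]
q=5: [17, 4, 24, 22, 12]
Optimal cycle mean attained by: cycle 0->2->3->0, total 2 + 7 + 4, length 3.
Answer: λ = 13/3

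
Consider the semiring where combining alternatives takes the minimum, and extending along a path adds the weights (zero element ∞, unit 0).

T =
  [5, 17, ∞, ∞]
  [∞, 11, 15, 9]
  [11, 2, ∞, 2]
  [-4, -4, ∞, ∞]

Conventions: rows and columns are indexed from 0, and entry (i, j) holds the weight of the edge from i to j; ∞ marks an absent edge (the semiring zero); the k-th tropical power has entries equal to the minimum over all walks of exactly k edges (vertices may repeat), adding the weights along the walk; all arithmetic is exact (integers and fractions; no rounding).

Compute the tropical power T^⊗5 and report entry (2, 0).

T^⊗2:
  [10, 22, 32, 26]
  [5, 5, 26, 17]
  [-2, -2, 17, 11]
  [1, 7, 11, 5]
T^⊗3:
  [15, 22, 37, 31]
  [10, 13, 20, 14]
  [3, 7, 13, 7]
  [1, 1, 22, 13]
T^⊗4:
  [20, 27, 37, 31]
  [10, 10, 28, 22]
  [3, 3, 22, 15]
  [6, 9, 16, 10]
T^⊗5:
  [25, 27, 42, 36]
  [15, 18, 25, 19]
  [8, 11, 18, 12]
  [6, 6, 24, 18]
Key observation: the optimum is the walk 2->3->1->3->0->0, with weight 2 + (-4) + 9 + (-4) + 5 = 8.
Optimal value attained by: walk 2->3->1->3->0->0.
Answer: (T^⊗5)[2][0] = 8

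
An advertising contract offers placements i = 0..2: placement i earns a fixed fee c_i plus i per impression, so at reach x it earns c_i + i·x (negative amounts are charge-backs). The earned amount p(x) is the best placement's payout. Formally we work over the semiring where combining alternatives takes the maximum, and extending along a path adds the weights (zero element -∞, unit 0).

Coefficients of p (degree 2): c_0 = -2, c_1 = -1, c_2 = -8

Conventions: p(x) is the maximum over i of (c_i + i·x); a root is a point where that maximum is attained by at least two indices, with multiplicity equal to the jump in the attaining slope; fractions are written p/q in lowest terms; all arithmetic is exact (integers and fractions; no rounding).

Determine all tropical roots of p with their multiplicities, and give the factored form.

hull edge (i=0, c=-2) to (i=1, c=-1): slope 1, span 1
hull edge (i=1, c=-1) to (i=2, c=-8): slope -7, span 1
Factored form: p(x) = -8 ⊗ (x ⊕ (-1)) ⊗ (x ⊕ 7)
Answer: roots = -1 (mult 1), 7 (mult 1)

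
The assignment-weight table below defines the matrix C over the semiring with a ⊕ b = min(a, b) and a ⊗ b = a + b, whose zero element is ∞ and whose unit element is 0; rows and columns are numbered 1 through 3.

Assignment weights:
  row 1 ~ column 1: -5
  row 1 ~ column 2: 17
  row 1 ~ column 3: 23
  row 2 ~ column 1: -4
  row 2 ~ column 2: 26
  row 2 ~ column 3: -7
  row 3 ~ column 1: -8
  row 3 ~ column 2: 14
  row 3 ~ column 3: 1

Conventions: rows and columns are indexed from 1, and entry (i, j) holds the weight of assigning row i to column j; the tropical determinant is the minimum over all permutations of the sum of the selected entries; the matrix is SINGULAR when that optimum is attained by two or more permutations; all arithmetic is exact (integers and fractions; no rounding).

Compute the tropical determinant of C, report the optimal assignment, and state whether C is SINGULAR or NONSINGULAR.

σ = (1, 2, 3): (-5) + 26 + 1 = 22
σ = (1, 3, 2): (-5) + (-7) + 14 = 2
σ = (2, 1, 3): 17 + (-4) + 1 = 14
σ = (2, 3, 1): 17 + (-7) + (-8) = 2
σ = (3, 1, 2): 23 + (-4) + 14 = 33
σ = (3, 2, 1): 23 + 26 + (-8) = 41
Optimal value attained by: σ = (1, 3, 2).
Answer: det⊕(C) = 2; verdict: SINGULAR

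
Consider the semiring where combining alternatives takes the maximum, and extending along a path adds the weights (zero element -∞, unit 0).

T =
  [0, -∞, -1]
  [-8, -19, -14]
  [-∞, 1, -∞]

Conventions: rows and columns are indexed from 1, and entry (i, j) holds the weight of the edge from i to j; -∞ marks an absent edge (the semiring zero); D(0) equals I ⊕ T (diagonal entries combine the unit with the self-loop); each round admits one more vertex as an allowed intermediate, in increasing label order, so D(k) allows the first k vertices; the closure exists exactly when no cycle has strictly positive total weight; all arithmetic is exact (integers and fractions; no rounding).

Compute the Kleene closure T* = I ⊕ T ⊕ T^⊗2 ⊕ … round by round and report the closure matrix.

D(0):
  [0, -∞, -1]
  [-8, 0, -14]
  [-∞, 1, 0]
D(1):
  [0, -∞, -1]
  [-8, 0, -9]
  [-∞, 1, 0]
D(2):
  [0, -∞, -1]
  [-8, 0, -9]
  [-7, 1, 0]
D(3):
  [0, 0, -1]
  [-8, 0, -9]
  [-7, 1, 0]
Answer: T* = [[0, 0, -1], [-8, 0, -9], [-7, 1, 0]]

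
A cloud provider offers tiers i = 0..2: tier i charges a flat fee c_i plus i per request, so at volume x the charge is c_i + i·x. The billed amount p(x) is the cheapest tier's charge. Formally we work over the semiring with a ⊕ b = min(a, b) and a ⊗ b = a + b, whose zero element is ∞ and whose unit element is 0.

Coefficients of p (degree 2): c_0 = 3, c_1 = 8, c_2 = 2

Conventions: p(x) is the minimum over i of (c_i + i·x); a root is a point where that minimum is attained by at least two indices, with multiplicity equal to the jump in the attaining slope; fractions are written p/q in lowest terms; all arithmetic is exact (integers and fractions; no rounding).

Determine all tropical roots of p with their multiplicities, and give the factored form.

hull edge (i=0, c=3) to (i=2, c=2): slope -1/2, span 2
Factored form: p(x) = 2 ⊗ (x ⊕ 1/2) ⊗ (x ⊕ 1/2)
Answer: roots = 1/2 (mult 2)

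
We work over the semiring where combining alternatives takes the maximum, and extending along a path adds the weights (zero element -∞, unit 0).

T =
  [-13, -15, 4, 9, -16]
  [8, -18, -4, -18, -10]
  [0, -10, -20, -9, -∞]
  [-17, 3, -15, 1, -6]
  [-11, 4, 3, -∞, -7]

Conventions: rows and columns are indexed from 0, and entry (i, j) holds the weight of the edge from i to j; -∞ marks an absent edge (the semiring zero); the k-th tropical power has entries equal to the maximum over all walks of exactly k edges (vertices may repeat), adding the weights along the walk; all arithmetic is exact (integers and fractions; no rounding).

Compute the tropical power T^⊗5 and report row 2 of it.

T^⊗2:
  [4, 12, -6, 10, 3]
  [-4, -6, 12, 17, -8]
  [-2, -6, 4, 9, -15]
  [11, 4, -1, 2, -5]
  [12, -3, 0, -2, -6]
T^⊗3:
  [20, 13, 8, 13, 4]
  [12, 20, 2, 18, 11]
  [4, 12, 2, 10, 3]
  [12, 5, 15, 20, -4]
  [5, 1, 16, 21, -4]
T^⊗4:
  [21, 16, 24, 29, 7]
  [28, 21, 16, 21, 12]
  [20, 13, 8, 13, 4]
  [15, 23, 16, 21, 14]
  [16, 24, 9, 22, 15]
T^⊗5:
  [24, 32, 25, 30, 23]
  [29, 24, 32, 37, 15]
  [21, 16, 24, 29, 7]
  [31, 24, 19, 24, 15]
  [32, 25, 20, 25, 16]
Answer: row 2 of T^⊗5 = [21, 16, 24, 29, 7]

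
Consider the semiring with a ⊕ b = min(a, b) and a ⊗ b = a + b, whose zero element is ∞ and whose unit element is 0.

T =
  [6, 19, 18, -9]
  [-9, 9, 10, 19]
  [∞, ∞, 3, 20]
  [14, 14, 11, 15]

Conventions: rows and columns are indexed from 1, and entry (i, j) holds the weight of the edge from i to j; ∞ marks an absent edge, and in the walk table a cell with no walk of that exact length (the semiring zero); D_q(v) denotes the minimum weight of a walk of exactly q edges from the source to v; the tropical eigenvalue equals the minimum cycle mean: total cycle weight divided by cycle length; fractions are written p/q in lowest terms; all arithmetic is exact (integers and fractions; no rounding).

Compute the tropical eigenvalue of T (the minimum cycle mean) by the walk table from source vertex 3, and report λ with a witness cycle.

q=0: [∞, ∞, 0, ∞]
q=1: [∞, ∞, 3, 20]
q=2: [34, 34, 6, 23]
q=3: [25, 37, 9, 25]
q=4: [28, 39, 12, 16]
Optimal cycle mean attained by: cycle 1->4->2->1, total (-9) + 14 + (-9), length 3.
Answer: λ = -4/3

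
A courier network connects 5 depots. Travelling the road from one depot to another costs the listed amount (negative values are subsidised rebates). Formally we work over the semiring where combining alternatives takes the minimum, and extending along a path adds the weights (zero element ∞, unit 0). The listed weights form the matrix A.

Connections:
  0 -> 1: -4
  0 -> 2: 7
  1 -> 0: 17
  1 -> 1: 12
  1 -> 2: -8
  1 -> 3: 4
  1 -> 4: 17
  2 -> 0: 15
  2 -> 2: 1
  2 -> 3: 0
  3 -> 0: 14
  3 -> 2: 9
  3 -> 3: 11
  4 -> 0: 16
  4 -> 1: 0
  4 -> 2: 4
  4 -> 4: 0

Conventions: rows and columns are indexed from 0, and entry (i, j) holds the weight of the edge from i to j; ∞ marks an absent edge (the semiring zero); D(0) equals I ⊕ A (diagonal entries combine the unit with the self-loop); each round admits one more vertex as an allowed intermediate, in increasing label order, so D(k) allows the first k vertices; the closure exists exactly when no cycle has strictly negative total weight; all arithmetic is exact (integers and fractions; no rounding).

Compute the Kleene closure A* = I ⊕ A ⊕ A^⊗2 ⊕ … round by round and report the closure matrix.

D(0):
  [0, -4, 7, ∞, ∞]
  [17, 0, -8, 4, 17]
  [15, ∞, 0, 0, ∞]
  [14, ∞, 9, 0, ∞]
  [16, 0, 4, ∞, 0]
D(1):
  [0, -4, 7, ∞, ∞]
  [17, 0, -8, 4, 17]
  [15, 11, 0, 0, ∞]
  [14, 10, 9, 0, ∞]
  [16, 0, 4, ∞, 0]
D(2):
  [0, -4, -12, 0, 13]
  [17, 0, -8, 4, 17]
  [15, 11, 0, 0, 28]
  [14, 10, 2, 0, 27]
  [16, 0, -8, 4, 0]
D(3):
  [0, -4, -12, -12, 13]
  [7, 0, -8, -8, 17]
  [15, 11, 0, 0, 28]
  [14, 10, 2, 0, 27]
  [7, 0, -8, -8, 0]
D(4):
  [0, -4, -12, -12, 13]
  [6, 0, -8, -8, 17]
  [14, 10, 0, 0, 27]
  [14, 10, 2, 0, 27]
  [6, 0, -8, -8, 0]
D(5):
  [0, -4, -12, -12, 13]
  [6, 0, -8, -8, 17]
  [14, 10, 0, 0, 27]
  [14, 10, 2, 0, 27]
  [6, 0, -8, -8, 0]
Answer: A* = [[0, -4, -12, -12, 13], [6, 0, -8, -8, 17], [14, 10, 0, 0, 27], [14, 10, 2, 0, 27], [6, 0, -8, -8, 0]]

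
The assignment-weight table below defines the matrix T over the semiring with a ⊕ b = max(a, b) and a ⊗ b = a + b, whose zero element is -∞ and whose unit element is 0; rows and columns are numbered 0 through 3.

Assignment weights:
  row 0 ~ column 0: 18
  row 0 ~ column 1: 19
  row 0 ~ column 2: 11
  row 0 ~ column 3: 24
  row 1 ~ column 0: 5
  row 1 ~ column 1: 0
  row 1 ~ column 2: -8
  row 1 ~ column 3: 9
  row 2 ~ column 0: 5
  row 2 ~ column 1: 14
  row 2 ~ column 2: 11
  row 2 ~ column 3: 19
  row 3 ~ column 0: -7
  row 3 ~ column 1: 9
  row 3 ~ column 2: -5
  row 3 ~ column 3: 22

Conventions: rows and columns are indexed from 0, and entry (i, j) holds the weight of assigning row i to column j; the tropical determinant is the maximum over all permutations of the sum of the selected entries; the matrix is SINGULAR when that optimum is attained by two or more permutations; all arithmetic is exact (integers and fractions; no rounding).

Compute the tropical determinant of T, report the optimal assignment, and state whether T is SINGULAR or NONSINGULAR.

σ = (0, 1, 2, 3): 18 + 0 + 11 + 22 = 51
σ = (0, 1, 3, 2): 18 + 0 + 19 + (-5) = 32
σ = (0, 2, 1, 3): 18 + (-8) + 14 + 22 = 46
σ = (0, 2, 3, 1): 18 + (-8) + 19 + 9 = 38
σ = (0, 3, 1, 2): 18 + 9 + 14 + (-5) = 36
σ = (0, 3, 2, 1): 18 + 9 + 11 + 9 = 47
σ = (1, 0, 2, 3): 19 + 5 + 11 + 22 = 57
σ = (1, 0, 3, 2): 19 + 5 + 19 + (-5) = 38
σ = (1, 2, 0, 3): 19 + (-8) + 5 + 22 = 38
σ = (1, 2, 3, 0): 19 + (-8) + 19 + (-7) = 23
σ = (1, 3, 0, 2): 19 + 9 + 5 + (-5) = 28
σ = (1, 3, 2, 0): 19 + 9 + 11 + (-7) = 32
σ = (2, 0, 1, 3): 11 + 5 + 14 + 22 = 52
σ = (2, 0, 3, 1): 11 + 5 + 19 + 9 = 44
σ = (2, 1, 0, 3): 11 + 0 + 5 + 22 = 38
σ = (2, 1, 3, 0): 11 + 0 + 19 + (-7) = 23
σ = (2, 3, 0, 1): 11 + 9 + 5 + 9 = 34
σ = (2, 3, 1, 0): 11 + 9 + 14 + (-7) = 27
σ = (3, 0, 1, 2): 24 + 5 + 14 + (-5) = 38
σ = (3, 0, 2, 1): 24 + 5 + 11 + 9 = 49
σ = (3, 1, 0, 2): 24 + 0 + 5 + (-5) = 24
σ = (3, 1, 2, 0): 24 + 0 + 11 + (-7) = 28
σ = (3, 2, 0, 1): 24 + (-8) + 5 + 9 = 30
σ = (3, 2, 1, 0): 24 + (-8) + 14 + (-7) = 23
Optimal value attained by: σ = (1, 0, 2, 3).
Answer: det⊕(T) = 57; verdict: NONSINGULAR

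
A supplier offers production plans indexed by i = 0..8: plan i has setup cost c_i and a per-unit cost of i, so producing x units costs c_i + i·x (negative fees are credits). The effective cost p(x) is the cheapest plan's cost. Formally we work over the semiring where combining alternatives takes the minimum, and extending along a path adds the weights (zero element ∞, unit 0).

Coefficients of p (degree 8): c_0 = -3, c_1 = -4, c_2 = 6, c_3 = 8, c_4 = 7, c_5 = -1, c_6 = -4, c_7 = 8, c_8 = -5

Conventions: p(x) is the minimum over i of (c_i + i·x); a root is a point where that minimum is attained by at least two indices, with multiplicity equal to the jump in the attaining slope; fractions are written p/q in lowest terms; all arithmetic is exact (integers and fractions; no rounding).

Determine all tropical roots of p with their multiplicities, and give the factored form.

hull edge (i=0, c=-3) to (i=1, c=-4): slope -1, span 1
hull edge (i=1, c=-4) to (i=8, c=-5): slope -1/7, span 7
Factored form: p(x) = -5 ⊗ (x ⊕ 1/7) ⊗ (x ⊕ 1/7) ⊗ (x ⊕ 1/7) ⊗ (x ⊕ 1/7) ⊗ (x ⊕ 1/7) ⊗ (x ⊕ 1/7) ⊗ (x ⊕ 1/7) ⊗ (x ⊕ 1)
Answer: roots = 1/7 (mult 7), 1 (mult 1)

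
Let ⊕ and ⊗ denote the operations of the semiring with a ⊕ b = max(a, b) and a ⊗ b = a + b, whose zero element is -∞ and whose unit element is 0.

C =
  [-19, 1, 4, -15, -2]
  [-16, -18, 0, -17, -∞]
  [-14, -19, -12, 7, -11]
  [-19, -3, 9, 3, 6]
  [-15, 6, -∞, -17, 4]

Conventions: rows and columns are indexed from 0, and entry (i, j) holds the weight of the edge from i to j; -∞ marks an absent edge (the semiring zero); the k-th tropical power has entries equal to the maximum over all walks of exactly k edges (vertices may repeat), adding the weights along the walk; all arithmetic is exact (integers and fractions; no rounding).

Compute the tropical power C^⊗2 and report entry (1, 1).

C^⊗2:
  [-10, 4, 1, 11, 2]
  [-14, -15, -8, 7, -11]
  [-12, 4, 16, 10, 13]
  [-5, 12, 12, 16, 10]
  [-10, 10, 6, -11, 8]
Key observation: the optimum is the walk 1->0->1, with weight (-16) + 1 = -15.
Optimal value attained by: walk 1->0->1.
Answer: (C^⊗2)[1][1] = -15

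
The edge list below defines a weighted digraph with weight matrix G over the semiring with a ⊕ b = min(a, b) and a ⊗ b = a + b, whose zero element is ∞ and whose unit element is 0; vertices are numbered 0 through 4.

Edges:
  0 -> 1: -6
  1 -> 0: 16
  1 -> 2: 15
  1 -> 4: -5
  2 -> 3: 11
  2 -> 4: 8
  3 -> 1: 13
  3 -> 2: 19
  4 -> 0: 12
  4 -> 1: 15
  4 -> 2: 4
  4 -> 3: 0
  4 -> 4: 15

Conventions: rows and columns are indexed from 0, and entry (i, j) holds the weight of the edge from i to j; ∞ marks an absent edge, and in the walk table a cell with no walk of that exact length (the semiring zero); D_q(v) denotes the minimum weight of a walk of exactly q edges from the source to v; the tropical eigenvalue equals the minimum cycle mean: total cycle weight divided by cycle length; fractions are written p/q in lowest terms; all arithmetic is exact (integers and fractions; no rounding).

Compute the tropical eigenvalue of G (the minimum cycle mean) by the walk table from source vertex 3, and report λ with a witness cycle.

q=0: [∞, ∞, ∞, 0, ∞]
q=1: [∞, 13, 19, ∞, ∞]
q=2: [29, ∞, 28, 30, 8]
q=3: [20, 23, 12, 8, 23]
q=4: [35, 14, 27, 23, 18]
q=5: [30, 29, 22, 18, 9]
Optimal cycle mean attained by: cycle 0->1->4->0, total (-6) + (-5) + 12, length 3.
Answer: λ = 1/3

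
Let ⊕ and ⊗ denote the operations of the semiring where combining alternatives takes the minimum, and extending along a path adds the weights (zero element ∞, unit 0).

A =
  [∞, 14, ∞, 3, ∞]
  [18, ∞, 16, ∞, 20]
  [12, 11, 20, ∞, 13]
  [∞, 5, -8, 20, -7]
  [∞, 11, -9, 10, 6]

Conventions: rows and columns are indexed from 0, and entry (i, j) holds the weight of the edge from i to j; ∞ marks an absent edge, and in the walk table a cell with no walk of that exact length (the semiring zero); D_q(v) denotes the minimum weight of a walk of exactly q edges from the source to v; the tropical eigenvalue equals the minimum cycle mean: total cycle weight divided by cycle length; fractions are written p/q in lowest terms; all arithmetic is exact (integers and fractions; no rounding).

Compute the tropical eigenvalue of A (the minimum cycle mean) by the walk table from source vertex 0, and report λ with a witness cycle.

q=0: [0, ∞, ∞, ∞, ∞]
q=1: [∞, 14, ∞, 3, ∞]
q=2: [32, 8, -5, 23, -4]
q=3: [7, 6, -13, 6, 2]
q=4: [-1, -2, -7, 10, -1]
q=5: [5, 4, -10, 2, 3]
Optimal cycle mean attained by: cycle 0->3->4->2->0, total 3 + (-7) + (-9) + 12, length 4.
Answer: λ = -1/4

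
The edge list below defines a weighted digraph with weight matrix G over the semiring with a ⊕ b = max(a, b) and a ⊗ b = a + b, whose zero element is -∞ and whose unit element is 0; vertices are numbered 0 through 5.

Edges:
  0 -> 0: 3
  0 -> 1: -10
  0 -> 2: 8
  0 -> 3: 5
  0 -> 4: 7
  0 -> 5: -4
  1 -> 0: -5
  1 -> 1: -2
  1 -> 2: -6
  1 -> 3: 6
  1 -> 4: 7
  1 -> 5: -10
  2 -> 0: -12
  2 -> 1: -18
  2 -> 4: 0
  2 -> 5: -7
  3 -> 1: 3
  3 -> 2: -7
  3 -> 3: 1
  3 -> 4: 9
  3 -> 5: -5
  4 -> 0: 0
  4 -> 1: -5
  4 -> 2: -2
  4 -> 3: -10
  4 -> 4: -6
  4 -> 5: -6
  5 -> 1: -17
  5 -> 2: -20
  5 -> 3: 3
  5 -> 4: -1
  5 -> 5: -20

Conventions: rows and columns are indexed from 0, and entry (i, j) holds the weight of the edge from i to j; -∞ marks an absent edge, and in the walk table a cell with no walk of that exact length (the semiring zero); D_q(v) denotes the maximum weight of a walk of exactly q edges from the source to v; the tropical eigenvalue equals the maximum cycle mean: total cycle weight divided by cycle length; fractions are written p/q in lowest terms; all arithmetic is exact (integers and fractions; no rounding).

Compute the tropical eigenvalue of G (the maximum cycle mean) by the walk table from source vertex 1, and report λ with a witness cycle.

q=0: [-∞, 0, -∞, -∞, -∞, -∞]
q=1: [-5, -2, -6, 6, 7, -10]
q=2: [7, 9, 5, 7, 15, 1]
q=3: [15, 10, 15, 15, 16, 9]
q=4: [18, 18, 23, 20, 24, 11]
q=5: [24, 23, 26, 24, 29, 18]
q=6: [29, 27, 32, 29, 33, 23]
Optimal cycle mean attained by: cycle 0->3->4->0, total 5 + 9 + 0, length 3.
Answer: λ = 14/3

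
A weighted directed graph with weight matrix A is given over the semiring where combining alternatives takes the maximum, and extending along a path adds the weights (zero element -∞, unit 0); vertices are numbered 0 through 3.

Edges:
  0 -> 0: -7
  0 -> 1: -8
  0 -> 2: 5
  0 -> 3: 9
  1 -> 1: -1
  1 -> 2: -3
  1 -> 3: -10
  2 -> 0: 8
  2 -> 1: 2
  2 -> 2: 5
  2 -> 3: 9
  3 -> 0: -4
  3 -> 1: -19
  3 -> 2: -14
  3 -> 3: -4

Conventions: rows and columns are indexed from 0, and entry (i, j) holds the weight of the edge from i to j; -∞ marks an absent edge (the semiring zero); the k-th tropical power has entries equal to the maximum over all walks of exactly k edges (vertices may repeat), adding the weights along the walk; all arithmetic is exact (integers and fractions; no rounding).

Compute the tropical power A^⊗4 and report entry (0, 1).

A^⊗2:
  [13, 7, 10, 14]
  [5, -1, 2, 6]
  [13, 7, 13, 17]
  [-6, -12, 1, 5]
A^⊗3:
  [18, 12, 18, 22]
  [10, 4, 10, 14]
  [21, 15, 18, 22]
  [9, 3, 6, 10]
A^⊗4:
  [26, 20, 23, 27]
  [18, 12, 15, 19]
  [26, 20, 26, 30]
  [14, 8, 14, 18]
Key observation: the optimum is the walk 0->2->0->2->1, with weight 5 + 8 + 5 + 2 = 20.
Optimal value attained by: walk 0->2->0->2->1.
Answer: (A^⊗4)[0][1] = 20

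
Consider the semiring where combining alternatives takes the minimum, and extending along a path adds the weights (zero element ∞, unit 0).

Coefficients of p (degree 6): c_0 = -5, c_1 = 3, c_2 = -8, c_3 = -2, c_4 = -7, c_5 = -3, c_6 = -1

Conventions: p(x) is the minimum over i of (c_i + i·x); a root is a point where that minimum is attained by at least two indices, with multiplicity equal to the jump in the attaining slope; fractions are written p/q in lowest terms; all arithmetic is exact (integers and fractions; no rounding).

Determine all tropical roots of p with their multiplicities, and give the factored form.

hull edge (i=0, c=-5) to (i=2, c=-8): slope -3/2, span 2
hull edge (i=2, c=-8) to (i=4, c=-7): slope 1/2, span 2
hull edge (i=4, c=-7) to (i=6, c=-1): slope 3, span 2
Factored form: p(x) = -1 ⊗ (x ⊕ (-3)) ⊗ (x ⊕ (-3)) ⊗ (x ⊕ (-1/2)) ⊗ (x ⊕ (-1/2)) ⊗ (x ⊕ 3/2) ⊗ (x ⊕ 3/2)
Answer: roots = -3 (mult 2), -1/2 (mult 2), 3/2 (mult 2)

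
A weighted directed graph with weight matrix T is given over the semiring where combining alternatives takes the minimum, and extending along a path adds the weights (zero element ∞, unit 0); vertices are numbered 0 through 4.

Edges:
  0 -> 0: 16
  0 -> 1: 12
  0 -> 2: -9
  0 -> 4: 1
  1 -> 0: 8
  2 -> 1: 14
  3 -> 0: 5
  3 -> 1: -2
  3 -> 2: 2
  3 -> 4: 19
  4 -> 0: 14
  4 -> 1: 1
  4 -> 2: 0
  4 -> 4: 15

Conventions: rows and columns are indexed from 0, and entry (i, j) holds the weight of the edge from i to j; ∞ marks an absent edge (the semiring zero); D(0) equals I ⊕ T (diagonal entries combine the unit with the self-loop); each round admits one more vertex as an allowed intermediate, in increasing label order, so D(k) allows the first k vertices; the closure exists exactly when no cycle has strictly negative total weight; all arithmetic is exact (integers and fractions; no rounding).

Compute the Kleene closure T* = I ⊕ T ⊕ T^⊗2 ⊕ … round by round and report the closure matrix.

D(0):
  [0, 12, -9, ∞, 1]
  [8, 0, ∞, ∞, ∞]
  [∞, 14, 0, ∞, ∞]
  [5, -2, 2, 0, 19]
  [14, 1, 0, ∞, 0]
D(1):
  [0, 12, -9, ∞, 1]
  [8, 0, -1, ∞, 9]
  [∞, 14, 0, ∞, ∞]
  [5, -2, -4, 0, 6]
  [14, 1, 0, ∞, 0]
D(2):
  [0, 12, -9, ∞, 1]
  [8, 0, -1, ∞, 9]
  [22, 14, 0, ∞, 23]
  [5, -2, -4, 0, 6]
  [9, 1, 0, ∞, 0]
D(3):
  [0, 5, -9, ∞, 1]
  [8, 0, -1, ∞, 9]
  [22, 14, 0, ∞, 23]
  [5, -2, -4, 0, 6]
  [9, 1, 0, ∞, 0]
D(4):
  [0, 5, -9, ∞, 1]
  [8, 0, -1, ∞, 9]
  [22, 14, 0, ∞, 23]
  [5, -2, -4, 0, 6]
  [9, 1, 0, ∞, 0]
D(5):
  [0, 2, -9, ∞, 1]
  [8, 0, -1, ∞, 9]
  [22, 14, 0, ∞, 23]
  [5, -2, -4, 0, 6]
  [9, 1, 0, ∞, 0]
Answer: T* = [[0, 2, -9, ∞, 1], [8, 0, -1, ∞, 9], [22, 14, 0, ∞, 23], [5, -2, -4, 0, 6], [9, 1, 0, ∞, 0]]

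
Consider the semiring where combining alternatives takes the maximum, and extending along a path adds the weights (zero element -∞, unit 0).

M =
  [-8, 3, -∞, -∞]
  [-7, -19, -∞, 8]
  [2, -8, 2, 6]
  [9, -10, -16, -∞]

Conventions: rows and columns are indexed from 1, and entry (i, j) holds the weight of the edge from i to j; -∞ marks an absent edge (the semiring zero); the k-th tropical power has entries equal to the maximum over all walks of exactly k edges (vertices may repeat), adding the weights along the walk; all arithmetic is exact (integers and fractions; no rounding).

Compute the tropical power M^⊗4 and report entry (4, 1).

M^⊗2:
  [-4, -5, -∞, 11]
  [17, -2, -8, -11]
  [15, 5, 4, 8]
  [1, 12, -14, -2]
M^⊗3:
  [20, 1, -5, 3]
  [9, 20, -6, 6]
  [17, 18, 6, 13]
  [7, 4, -12, 20]
M^⊗4:
  [12, 23, -3, 9]
  [15, 12, -4, 28]
  [22, 20, 8, 26]
  [29, 10, 4, 12]
Key observation: the optimum is the walk 4->1->2->4->1, with weight 9 + 3 + 8 + 9 = 29.
Optimal value attained by: walk 4->1->2->4->1.
Answer: (M^⊗4)[4][1] = 29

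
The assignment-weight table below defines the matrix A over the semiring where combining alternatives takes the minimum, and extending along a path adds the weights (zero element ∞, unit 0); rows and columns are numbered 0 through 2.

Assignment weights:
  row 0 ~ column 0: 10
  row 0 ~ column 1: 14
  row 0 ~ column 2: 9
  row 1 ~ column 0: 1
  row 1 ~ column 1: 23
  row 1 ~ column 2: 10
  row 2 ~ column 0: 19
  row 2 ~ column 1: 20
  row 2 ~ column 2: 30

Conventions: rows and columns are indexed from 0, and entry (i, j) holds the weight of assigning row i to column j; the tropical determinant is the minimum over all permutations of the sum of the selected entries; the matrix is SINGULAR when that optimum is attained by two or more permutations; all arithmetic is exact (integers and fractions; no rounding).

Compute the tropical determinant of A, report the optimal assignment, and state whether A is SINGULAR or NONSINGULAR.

σ = (0, 1, 2): 10 + 23 + 30 = 63
σ = (0, 2, 1): 10 + 10 + 20 = 40
σ = (1, 0, 2): 14 + 1 + 30 = 45
σ = (1, 2, 0): 14 + 10 + 19 = 43
σ = (2, 0, 1): 9 + 1 + 20 = 30
σ = (2, 1, 0): 9 + 23 + 19 = 51
Optimal value attained by: σ = (2, 0, 1).
Answer: det⊕(A) = 30; verdict: NONSINGULAR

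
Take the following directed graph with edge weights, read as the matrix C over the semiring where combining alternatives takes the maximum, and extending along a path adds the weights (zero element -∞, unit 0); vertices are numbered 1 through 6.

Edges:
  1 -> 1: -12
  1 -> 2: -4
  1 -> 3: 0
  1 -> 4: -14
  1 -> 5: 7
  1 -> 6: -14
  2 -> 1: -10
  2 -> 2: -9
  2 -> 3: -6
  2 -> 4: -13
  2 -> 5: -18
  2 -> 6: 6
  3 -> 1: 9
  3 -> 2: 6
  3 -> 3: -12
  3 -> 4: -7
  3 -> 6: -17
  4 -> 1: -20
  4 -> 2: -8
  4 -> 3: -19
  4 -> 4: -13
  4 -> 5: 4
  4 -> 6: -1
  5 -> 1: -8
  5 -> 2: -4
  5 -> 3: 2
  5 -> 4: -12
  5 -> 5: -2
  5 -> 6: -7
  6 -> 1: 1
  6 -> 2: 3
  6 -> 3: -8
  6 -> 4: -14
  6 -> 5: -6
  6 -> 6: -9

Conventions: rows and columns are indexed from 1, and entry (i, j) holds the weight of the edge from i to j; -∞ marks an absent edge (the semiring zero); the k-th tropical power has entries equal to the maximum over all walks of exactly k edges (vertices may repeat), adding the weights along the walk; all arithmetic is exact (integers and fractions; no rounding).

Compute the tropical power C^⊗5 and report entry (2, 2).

C^⊗2:
  [9, 6, 9, -5, 5, 2]
  [7, 9, -2, -8, 0, -3]
  [-3, 5, 9, -5, 16, 12]
  [0, 2, 6, -8, 2, -2]
  [11, 8, 0, -5, -1, 2]
  [1, -2, 1, -10, 8, 9]
C^⊗3:
  [18, 15, 9, 2, 16, 12]
  [7, 4, 7, -4, 14, 15]
  [18, 15, 18, 4, 14, 11]
  [15, 12, 4, -1, 7, 8]
  [9, 7, 11, -3, 18, 14]
  [10, 12, 10, -4, 8, 4]
C^⊗4:
  [18, 15, 18, 4, 25, 21]
  [16, 18, 16, 2, 14, 10]
  [27, 24, 18, 11, 25, 21]
  [13, 11, 15, 1, 22, 18]
  [20, 17, 20, 6, 16, 13]
  [19, 16, 10, 3, 17, 18]
C^⊗5:
  [27, 24, 27, 13, 25, 21]
  [25, 22, 16, 9, 23, 24]
  [27, 24, 27, 13, 34, 30]
  [24, 21, 24, 10, 20, 17]
  [29, 26, 20, 13, 27, 23]
  [19, 21, 19, 5, 26, 22]
Key observation: the optimum is the walk 2->6->1->5->3->2, with weight 6 + 1 + 7 + 2 + 6 = 22.
Optimal value attained by: walk 2->6->1->5->3->2.
Answer: (C^⊗5)[2][2] = 22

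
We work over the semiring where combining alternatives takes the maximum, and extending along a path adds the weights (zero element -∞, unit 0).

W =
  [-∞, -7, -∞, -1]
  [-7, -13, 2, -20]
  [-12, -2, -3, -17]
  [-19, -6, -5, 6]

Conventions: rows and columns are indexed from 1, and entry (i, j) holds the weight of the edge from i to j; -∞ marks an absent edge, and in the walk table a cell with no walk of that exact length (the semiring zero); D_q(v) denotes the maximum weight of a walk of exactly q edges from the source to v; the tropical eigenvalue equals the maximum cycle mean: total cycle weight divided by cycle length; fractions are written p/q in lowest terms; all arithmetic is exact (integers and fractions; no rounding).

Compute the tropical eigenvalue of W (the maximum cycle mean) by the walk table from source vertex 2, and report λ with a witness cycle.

q=0: [-∞, 0, -∞, -∞]
q=1: [-7, -13, 2, -20]
q=2: [-10, 0, -1, -8]
q=3: [-7, -3, 2, -2]
q=4: [-10, 0, -1, 4]
Optimal cycle mean attained by: cycle 4->4, total 6, length 1.
Answer: λ = 6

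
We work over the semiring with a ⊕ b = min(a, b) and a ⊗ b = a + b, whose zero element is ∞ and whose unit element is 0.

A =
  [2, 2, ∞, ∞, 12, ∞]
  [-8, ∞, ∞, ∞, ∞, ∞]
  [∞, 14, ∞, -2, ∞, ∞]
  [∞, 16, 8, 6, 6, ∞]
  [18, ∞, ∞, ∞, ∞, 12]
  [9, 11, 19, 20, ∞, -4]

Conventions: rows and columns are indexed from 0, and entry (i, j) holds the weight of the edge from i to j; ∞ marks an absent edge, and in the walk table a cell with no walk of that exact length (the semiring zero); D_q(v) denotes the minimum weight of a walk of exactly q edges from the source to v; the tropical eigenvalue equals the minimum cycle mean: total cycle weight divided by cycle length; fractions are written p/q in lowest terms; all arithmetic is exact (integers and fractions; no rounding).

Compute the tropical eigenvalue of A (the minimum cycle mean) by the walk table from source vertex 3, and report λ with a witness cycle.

q=0: [∞, ∞, ∞, 0, ∞, ∞]
q=1: [∞, 16, 8, 6, 6, ∞]
q=2: [8, 22, 14, 6, 12, 18]
q=3: [10, 10, 14, 12, 12, 14]
q=4: [2, 12, 20, 12, 18, 10]
q=5: [4, 4, 20, 18, 14, 6]
q=6: [-4, 6, 25, 18, 16, 2]
Optimal cycle mean attained by: cycle 5->5, total (-4), length 1.
Answer: λ = -4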